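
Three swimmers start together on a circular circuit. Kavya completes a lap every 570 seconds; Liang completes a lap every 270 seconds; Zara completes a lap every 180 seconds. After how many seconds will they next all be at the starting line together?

10260 seconds

The first simultaneous occurrence is after LCM of the individual periods.
570 = 2 × 3 × 5 × 19
270 = 2 × 3^3 × 5
180 = 2^2 × 3^2 × 5
LCM(570, 270, 180) = 2^2 × 3^3 × 5 × 19 = 10260.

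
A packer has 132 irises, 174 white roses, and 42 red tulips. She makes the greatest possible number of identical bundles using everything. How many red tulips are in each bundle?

7

Number of bundles = gcd(132, 174, 42).
132 = 2^2 × 3 × 11
174 = 2 × 3 × 29
42 = 2 × 3 × 7
gcd(132, 174, 42) = 2 × 3 = 6.
red tulips per bundle = 42 / 6 = 7.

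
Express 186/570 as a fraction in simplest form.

31/95

186 = 2 × 3 × 31
570 = 2 × 3 × 5 × 19
gcd(186, 570) = 2 × 3 = 6.
Divide numerator and denominator by 6: 186/570 = 31/95.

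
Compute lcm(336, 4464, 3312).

718704

336 = 2^4 × 3 × 7
4464 = 2^4 × 3^2 × 31
3312 = 2^4 × 3^2 × 23
LCM(336, 4464, 3312) = 2^4 × 3^2 × 7 × 23 × 31 = 718704.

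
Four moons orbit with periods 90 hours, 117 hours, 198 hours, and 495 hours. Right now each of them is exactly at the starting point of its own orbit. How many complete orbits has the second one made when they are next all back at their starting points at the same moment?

110 orbits

All finish a whole number of cycles simultaneously at t = LCM of the periods.
90 = 2 × 3^2 × 5
117 = 3^2 × 13
198 = 2 × 3^2 × 11
495 = 3^2 × 5 × 11
LCM(90, 117, 198, 495) = 2 × 3^2 × 5 × 11 × 13 = 12870.
Orbits for period 117: 12870 / 117 = 110.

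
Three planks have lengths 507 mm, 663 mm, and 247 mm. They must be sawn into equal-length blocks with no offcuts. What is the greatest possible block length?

13 mm

This is the greatest common divisor of 507, 663, and 247.
507 = 3 × 13^2
663 = 3 × 13 × 17
247 = 13 × 19
gcd(507, 663, 247) = 13.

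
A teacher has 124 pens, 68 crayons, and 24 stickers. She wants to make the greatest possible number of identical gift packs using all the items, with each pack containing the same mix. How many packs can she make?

4 packs

The pack count must divide each quantity, so the greatest is gcd(124, 68, 24).
124 = 2^2 × 31
68 = 2^2 × 17
24 = 2^3 × 3
gcd(124, 68, 24) = 2^2 = 4.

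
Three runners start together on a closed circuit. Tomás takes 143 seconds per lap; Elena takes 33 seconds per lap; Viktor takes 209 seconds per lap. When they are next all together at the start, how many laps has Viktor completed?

They are all back at their starting positions together after one LCM of the periods.
143 = 11 × 13
33 = 3 × 11
209 = 11 × 19
LCM(143, 33, 209) = 3 × 11 × 13 × 19 = 8151.
Laps for period 209: 8151 / 209 = 39.

39 laps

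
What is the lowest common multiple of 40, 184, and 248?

40 = 2^3 × 5
184 = 2^3 × 23
248 = 2^3 × 31
LCM(40, 184, 248) = 2^3 × 5 × 23 × 31 = 28520.

28520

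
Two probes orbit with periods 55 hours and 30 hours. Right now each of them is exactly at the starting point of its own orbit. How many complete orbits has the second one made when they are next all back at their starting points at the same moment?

11 orbits

They are all back at their starting positions together after one LCM of the periods.
55 = 5 × 11
30 = 2 × 3 × 5
LCM(55, 30) = 2 × 3 × 5 × 11 = 330.
Orbits for period 30: 330 / 30 = 11.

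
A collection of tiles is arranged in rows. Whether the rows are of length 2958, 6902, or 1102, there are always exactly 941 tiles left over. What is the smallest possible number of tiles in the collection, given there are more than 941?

394355

N − 941 must be a common multiple of 2958, 6902, and 1102.
2958 = 2 × 3 × 17 × 29
6902 = 2 × 7 × 17 × 29
1102 = 2 × 19 × 29
LCM(2958, 6902, 1102) = 2 × 3 × 7 × 17 × 19 × 29 = 393414.
Smallest N > 941 is LCM + 941 = 393414 + 941 = 394355.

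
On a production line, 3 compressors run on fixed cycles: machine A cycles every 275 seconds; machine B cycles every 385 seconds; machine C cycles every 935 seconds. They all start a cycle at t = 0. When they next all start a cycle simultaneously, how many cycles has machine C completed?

They are all back at their starting positions together after one LCM of the periods.
275 = 5^2 × 11
385 = 5 × 7 × 11
935 = 5 × 11 × 17
LCM(275, 385, 935) = 5^2 × 7 × 11 × 17 = 32725.
Cycles for period 935: 32725 / 935 = 35.

35 cycles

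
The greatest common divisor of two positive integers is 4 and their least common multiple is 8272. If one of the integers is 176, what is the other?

188

For two integers, gcd × lcm = product, so the other is (4 × 8272) / 176 = 33088 / 176 = 188.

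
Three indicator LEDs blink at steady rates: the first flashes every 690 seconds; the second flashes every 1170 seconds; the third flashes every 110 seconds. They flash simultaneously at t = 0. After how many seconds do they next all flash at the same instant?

296010 seconds

We need the least common multiple of the intervals.
690 = 2 × 3 × 5 × 23
1170 = 2 × 3^2 × 5 × 13
110 = 2 × 5 × 11
LCM(690, 1170, 110) = 2 × 3^2 × 5 × 11 × 13 × 23 = 296010.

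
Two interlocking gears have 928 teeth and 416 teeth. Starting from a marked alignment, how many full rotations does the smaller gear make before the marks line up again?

29 rotations

All finish a whole number of cycles simultaneously at t = LCM of the periods.
928 = 2^5 × 29
416 = 2^5 × 13
LCM(928, 416) = 2^5 × 13 × 29 = 12064.
Rotations for period 416: 12064 / 416 = 29.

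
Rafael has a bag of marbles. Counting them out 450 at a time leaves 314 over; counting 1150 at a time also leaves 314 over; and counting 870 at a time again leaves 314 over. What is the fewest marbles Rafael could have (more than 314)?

N − 314 must be a common multiple of 450, 1150, and 870.
450 = 2 × 3^2 × 5^2
1150 = 2 × 5^2 × 23
870 = 2 × 3 × 5 × 29
LCM(450, 1150, 870) = 2 × 3^2 × 5^2 × 23 × 29 = 300150.
Smallest N > 314 is LCM + 314 = 300150 + 314 = 300464.

300464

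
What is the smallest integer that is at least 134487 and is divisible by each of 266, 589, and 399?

The integer must be a common multiple of 266, 589, and 399, so a multiple of their LCM.
266 = 2 × 7 × 19
589 = 19 × 31
399 = 3 × 7 × 19
LCM(266, 589, 399) = 2 × 3 × 7 × 19 × 31 = 24738.
Smallest multiple of 24738 that is ≥ 134487: ⌈134487/24738⌉ × 24738 = 6 × 24738 = 148428.

148428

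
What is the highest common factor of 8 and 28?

4

8 = 2^3
28 = 2^2 × 7
gcd(8, 28) = 2^2 = 4.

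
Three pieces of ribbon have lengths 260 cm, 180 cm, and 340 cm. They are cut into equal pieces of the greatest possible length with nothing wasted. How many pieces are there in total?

Piece length = gcd(260, 180, 340).
260 = 2^2 × 5 × 13
180 = 2^2 × 3^2 × 5
340 = 2^2 × 5 × 17
gcd(260, 180, 340) = 2^2 × 5 = 20.
Total pieces = 260/20 + 180/20 + 340/20 = 13 + 9 + 17 = 39.

39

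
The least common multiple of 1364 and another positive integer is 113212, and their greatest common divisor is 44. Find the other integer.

gcd × lcm = product of the two integers, so the other integer is (44 × 113212) / 1364 = 3652.

3652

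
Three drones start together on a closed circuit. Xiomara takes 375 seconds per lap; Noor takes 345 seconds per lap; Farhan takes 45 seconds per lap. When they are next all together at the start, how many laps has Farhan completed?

575 laps

They are all back at their starting positions together after one LCM of the periods.
375 = 3 × 5^3
345 = 3 × 5 × 23
45 = 3^2 × 5
LCM(375, 345, 45) = 3^2 × 5^3 × 23 = 25875.
Laps for period 45: 25875 / 45 = 575.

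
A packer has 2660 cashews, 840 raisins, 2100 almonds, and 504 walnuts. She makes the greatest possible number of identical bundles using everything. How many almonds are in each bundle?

Number of bundles = gcd(2660, 840, 2100, 504).
2660 = 2^2 × 5 × 7 × 19
840 = 2^3 × 3 × 5 × 7
2100 = 2^2 × 3 × 5^2 × 7
504 = 2^3 × 3^2 × 7
gcd(2660, 840, 2100, 504) = 2^2 × 7 = 28.
almonds per bundle = 2100 / 28 = 75.

75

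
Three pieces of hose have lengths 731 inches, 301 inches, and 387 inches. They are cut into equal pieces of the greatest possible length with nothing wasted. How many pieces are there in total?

33

Piece length = gcd(731, 301, 387).
731 = 17 × 43
301 = 7 × 43
387 = 3^2 × 43
gcd(731, 301, 387) = 43.
Total pieces = 731/43 + 301/43 + 387/43 = 17 + 7 + 9 = 33.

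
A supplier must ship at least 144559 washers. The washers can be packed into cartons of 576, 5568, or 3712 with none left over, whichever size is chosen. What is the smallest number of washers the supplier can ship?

167040

The number of washers must be a common multiple of 576, 5568, and 3712, so a multiple of their LCM.
576 = 2^6 × 3^2
5568 = 2^6 × 3 × 29
3712 = 2^7 × 29
LCM(576, 5568, 3712) = 2^7 × 3^2 × 29 = 33408.
Smallest multiple of 33408 that is ≥ 144559: ⌈144559/33408⌉ × 33408 = 5 × 33408 = 167040.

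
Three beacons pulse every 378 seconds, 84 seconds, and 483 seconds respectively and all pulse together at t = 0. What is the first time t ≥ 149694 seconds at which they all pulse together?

Joint pulses occur at multiples of LCM(378, 84, 483).
378 = 2 × 3^3 × 7
84 = 2^2 × 3 × 7
483 = 3 × 7 × 23
LCM(378, 84, 483) = 2^2 × 3^3 × 7 × 23 = 17388.
Smallest multiple of 17388 that is ≥ 149694: ⌈149694/17388⌉ × 17388 = 9 × 17388 = 156492.

156492 seconds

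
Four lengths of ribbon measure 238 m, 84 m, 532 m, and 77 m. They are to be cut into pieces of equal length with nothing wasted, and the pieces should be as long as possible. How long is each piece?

7 m

The greatest length dividing all of 238, 84, 532, and 77 is their gcd.
238 = 2 × 7 × 17
84 = 2^2 × 3 × 7
532 = 2^2 × 7 × 19
77 = 7 × 11
gcd(238, 84, 532, 77) = 7.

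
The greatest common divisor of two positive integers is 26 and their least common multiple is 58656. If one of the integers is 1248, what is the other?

1222

For two integers, gcd × lcm = product, so the other is (26 × 58656) / 1248 = 1525056 / 1248 = 1222.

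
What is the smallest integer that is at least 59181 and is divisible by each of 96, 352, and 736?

The integer must be a common multiple of 96, 352, and 736, so a multiple of their LCM.
96 = 2^5 × 3
352 = 2^5 × 11
736 = 2^5 × 23
LCM(96, 352, 736) = 2^5 × 3 × 11 × 23 = 24288.
Smallest multiple of 24288 that is ≥ 59181: ⌈59181/24288⌉ × 24288 = 3 × 24288 = 72864.

72864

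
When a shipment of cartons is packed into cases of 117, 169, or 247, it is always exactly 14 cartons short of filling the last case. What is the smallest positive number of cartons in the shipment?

28885

Being 14 short of a full case of size k means N ≡ −14 (mod k), i.e. N + 14 is a multiple of each size.
117 = 3^2 × 13
169 = 13^2
247 = 13 × 19
LCM(117, 169, 247) = 3^2 × 13^2 × 19 = 28899.
Smallest positive N is 28899 − 14 = 28885.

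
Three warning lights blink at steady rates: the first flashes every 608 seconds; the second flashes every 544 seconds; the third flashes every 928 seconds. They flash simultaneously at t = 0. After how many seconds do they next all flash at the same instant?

299744 seconds

We need the least common multiple of the intervals.
608 = 2^5 × 19
544 = 2^5 × 17
928 = 2^5 × 29
LCM(608, 544, 928) = 2^5 × 17 × 19 × 29 = 299744.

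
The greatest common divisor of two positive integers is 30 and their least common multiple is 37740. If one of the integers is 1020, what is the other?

1110

For two integers, gcd × lcm = product, so the other is (30 × 37740) / 1020 = 1132200 / 1020 = 1110.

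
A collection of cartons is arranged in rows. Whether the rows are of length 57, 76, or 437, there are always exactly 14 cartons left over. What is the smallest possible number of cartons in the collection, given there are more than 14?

5258

N − 14 must be a common multiple of 57, 76, and 437.
57 = 3 × 19
76 = 2^2 × 19
437 = 19 × 23
LCM(57, 76, 437) = 2^2 × 3 × 19 × 23 = 5244.
Smallest N > 14 is LCM + 14 = 5244 + 14 = 5258.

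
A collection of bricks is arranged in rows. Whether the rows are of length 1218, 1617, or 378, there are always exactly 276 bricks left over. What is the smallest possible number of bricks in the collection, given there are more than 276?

N − 276 must be a common multiple of 1218, 1617, and 378.
1218 = 2 × 3 × 7 × 29
1617 = 3 × 7^2 × 11
378 = 2 × 3^3 × 7
LCM(1218, 1617, 378) = 2 × 3^3 × 7^2 × 11 × 29 = 844074.
Smallest N > 276 is LCM + 276 = 844074 + 276 = 844350.

844350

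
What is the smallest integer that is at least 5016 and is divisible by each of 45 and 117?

The integer must be a common multiple of 45 and 117, so a multiple of their LCM.
45 = 3^2 × 5
117 = 3^2 × 13
LCM(45, 117) = 3^2 × 5 × 13 = 585.
Smallest multiple of 585 that is ≥ 5016: ⌈5016/585⌉ × 585 = 9 × 585 = 5265.

5265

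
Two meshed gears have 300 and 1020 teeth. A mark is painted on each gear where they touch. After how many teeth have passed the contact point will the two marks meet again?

5100 teeth

We need the least common multiple of the intervals.
300 = 2^2 × 3 × 5^2
1020 = 2^2 × 3 × 5 × 17
LCM(300, 1020) = 2^2 × 3 × 5^2 × 17 = 5100.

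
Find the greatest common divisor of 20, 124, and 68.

20 = 2^2 × 5
124 = 2^2 × 31
68 = 2^2 × 17
gcd(20, 124, 68) = 2^2 = 4.

4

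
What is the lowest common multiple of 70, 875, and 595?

29750

70 = 2 × 5 × 7
875 = 5^3 × 7
595 = 5 × 7 × 17
LCM(70, 875, 595) = 2 × 5^3 × 7 × 17 = 29750.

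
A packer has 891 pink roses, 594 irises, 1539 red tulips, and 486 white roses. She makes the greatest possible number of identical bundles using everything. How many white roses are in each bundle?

Number of bundles = gcd(891, 594, 1539, 486).
891 = 3^4 × 11
594 = 2 × 3^3 × 11
1539 = 3^4 × 19
486 = 2 × 3^5
gcd(891, 594, 1539, 486) = 3^3 = 27.
white roses per bundle = 486 / 27 = 18.

18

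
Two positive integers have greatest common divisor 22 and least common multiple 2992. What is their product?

65824

For any two positive integers, gcd × lcm = product = 22 × 2992 = 65824.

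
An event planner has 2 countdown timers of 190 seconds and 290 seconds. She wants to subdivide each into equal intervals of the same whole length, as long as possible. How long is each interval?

10 seconds

By the Euclidean algorithm:
290 = 1 × 190 + 100
190 = 1 × 100 + 90
100 = 1 × 90 + 10
90 = 9 × 10 + 0
gcd(190, 290) = 10.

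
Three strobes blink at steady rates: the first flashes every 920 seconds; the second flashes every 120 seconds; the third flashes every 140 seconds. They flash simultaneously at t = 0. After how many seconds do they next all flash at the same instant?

19320 seconds

They coincide at every common multiple of the periods; the first is the LCM.
920 = 2^3 × 5 × 23
120 = 2^3 × 3 × 5
140 = 2^2 × 5 × 7
LCM(920, 120, 140) = 2^3 × 3 × 5 × 7 × 23 = 19320.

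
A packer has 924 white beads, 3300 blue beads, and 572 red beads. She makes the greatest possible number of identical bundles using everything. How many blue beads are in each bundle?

Number of bundles = gcd(924, 3300, 572).
924 = 2^2 × 3 × 7 × 11
3300 = 2^2 × 3 × 5^2 × 11
572 = 2^2 × 11 × 13
gcd(924, 3300, 572) = 2^2 × 11 = 44.
blue beads per bundle = 3300 / 44 = 75.

75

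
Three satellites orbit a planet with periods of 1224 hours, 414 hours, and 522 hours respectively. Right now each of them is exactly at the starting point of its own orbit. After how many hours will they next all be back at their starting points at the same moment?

The first simultaneous occurrence is after LCM of the individual periods.
1224 = 2^3 × 3^2 × 17
414 = 2 × 3^2 × 23
522 = 2 × 3^2 × 29
LCM(1224, 414, 522) = 2^3 × 3^2 × 17 × 23 × 29 = 816408.

816408 hours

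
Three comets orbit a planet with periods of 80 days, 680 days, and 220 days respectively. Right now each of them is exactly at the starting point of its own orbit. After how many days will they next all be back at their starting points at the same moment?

14960 days

They coincide at every common multiple of the periods; the first is the LCM.
80 = 2^4 × 5
680 = 2^3 × 5 × 17
220 = 2^2 × 5 × 11
LCM(80, 680, 220) = 2^4 × 5 × 11 × 17 = 14960.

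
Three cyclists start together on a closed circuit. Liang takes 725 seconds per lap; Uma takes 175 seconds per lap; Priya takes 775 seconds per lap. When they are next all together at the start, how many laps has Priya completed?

203 laps

The first common completion time is the LCM of the periods.
725 = 5^2 × 29
175 = 5^2 × 7
775 = 5^2 × 31
LCM(725, 175, 775) = 5^2 × 7 × 29 × 31 = 157325.
Laps for period 775: 157325 / 775 = 203.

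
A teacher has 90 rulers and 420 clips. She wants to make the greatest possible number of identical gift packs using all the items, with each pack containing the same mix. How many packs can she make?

The pack count must divide each quantity, so the greatest is gcd(90, 420).
90 = 2 × 3^2 × 5
420 = 2^2 × 3 × 5 × 7
gcd(90, 420) = 2 × 3 × 5 = 30.

30 packs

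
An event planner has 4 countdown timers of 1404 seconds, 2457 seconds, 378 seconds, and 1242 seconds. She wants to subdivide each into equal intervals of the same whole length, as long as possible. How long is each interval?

The interval must divide each timer length; the longest such is the gcd.
1404 = 2^2 × 3^3 × 13
2457 = 3^3 × 7 × 13
378 = 2 × 3^3 × 7
1242 = 2 × 3^3 × 23
gcd(1404, 2457, 378, 1242) = 3^3 = 27.

27 seconds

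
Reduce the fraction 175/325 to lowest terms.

7/13

175 = 5^2 × 7
325 = 5^2 × 13
gcd(175, 325) = 5^2 = 25.
Divide numerator and denominator by 25: 175/325 = 7/13.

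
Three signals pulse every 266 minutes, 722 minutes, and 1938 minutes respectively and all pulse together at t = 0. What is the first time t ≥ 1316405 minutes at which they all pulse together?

Joint pulses occur at multiples of LCM(266, 722, 1938).
266 = 2 × 7 × 19
722 = 2 × 19^2
1938 = 2 × 3 × 17 × 19
LCM(266, 722, 1938) = 2 × 3 × 7 × 17 × 19^2 = 257754.
Smallest multiple of 257754 that is ≥ 1316405: ⌈1316405/257754⌉ × 257754 = 6 × 257754 = 1546524.

1546524 minutes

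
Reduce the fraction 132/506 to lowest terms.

132 = 2^2 × 3 × 11
506 = 2 × 11 × 23
gcd(132, 506) = 2 × 11 = 22.
Divide numerator and denominator by 22: 132/506 = 6/23.

6/23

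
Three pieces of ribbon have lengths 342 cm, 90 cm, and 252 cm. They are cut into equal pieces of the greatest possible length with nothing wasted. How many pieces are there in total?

38

Piece length = gcd(342, 90, 252).
342 = 2 × 3^2 × 19
90 = 2 × 3^2 × 5
252 = 2^2 × 3^2 × 7
gcd(342, 90, 252) = 2 × 3^2 = 18.
Total pieces = 342/18 + 90/18 + 252/18 = 19 + 5 + 14 = 38.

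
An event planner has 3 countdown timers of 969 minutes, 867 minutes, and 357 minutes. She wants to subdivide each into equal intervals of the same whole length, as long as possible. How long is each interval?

The interval must divide each timer length; the longest such is the gcd.
969 = 3 × 17 × 19
867 = 3 × 17^2
357 = 3 × 7 × 17
gcd(969, 867, 357) = 3 × 17 = 51.

51 minutes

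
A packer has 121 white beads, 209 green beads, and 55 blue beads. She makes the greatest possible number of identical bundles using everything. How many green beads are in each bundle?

19

Number of bundles = gcd(121, 209, 55).
121 = 11^2
209 = 11 × 19
55 = 5 × 11
gcd(121, 209, 55) = 11.
green beads per bundle = 209 / 11 = 19.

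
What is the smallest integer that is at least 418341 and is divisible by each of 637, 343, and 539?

The integer must be a common multiple of 637, 343, and 539, so a multiple of their LCM.
637 = 7^2 × 13
343 = 7^3
539 = 7^2 × 11
LCM(637, 343, 539) = 7^3 × 11 × 13 = 49049.
Smallest multiple of 49049 that is ≥ 418341: ⌈418341/49049⌉ × 49049 = 9 × 49049 = 441441.

441441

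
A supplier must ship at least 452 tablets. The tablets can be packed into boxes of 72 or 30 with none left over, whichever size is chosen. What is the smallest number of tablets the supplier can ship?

The number of tablets must be a common multiple of 72 and 30, so a multiple of their LCM.
72 = 2^3 × 3^2
30 = 2 × 3 × 5
LCM(72, 30) = 2^3 × 3^2 × 5 = 360.
Smallest multiple of 360 that is ≥ 452: ⌈452/360⌉ × 360 = 2 × 360 = 720.

720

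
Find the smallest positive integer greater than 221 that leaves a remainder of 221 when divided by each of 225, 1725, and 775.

160646

N − 221 must be a common multiple of 225, 1725, and 775.
225 = 3^2 × 5^2
1725 = 3 × 5^2 × 23
775 = 5^2 × 31
LCM(225, 1725, 775) = 3^2 × 5^2 × 23 × 31 = 160425.
Smallest N > 221 is LCM + 221 = 160425 + 221 = 160646.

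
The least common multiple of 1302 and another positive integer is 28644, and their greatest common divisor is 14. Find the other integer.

308

gcd × lcm = product of the two integers, so the other integer is (14 × 28644) / 1302 = 308.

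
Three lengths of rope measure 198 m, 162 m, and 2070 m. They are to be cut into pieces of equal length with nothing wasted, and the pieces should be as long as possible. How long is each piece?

18 m

The greatest length dividing all of 198, 162, and 2070 is their gcd.
198 = 2 × 3^2 × 11
162 = 2 × 3^4
2070 = 2 × 3^2 × 5 × 23
gcd(198, 162, 2070) = 2 × 3^2 = 18.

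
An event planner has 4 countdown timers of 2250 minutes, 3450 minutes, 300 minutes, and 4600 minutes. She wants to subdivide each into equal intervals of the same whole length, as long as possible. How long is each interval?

50 minutes

The interval must divide each timer length; the longest such is the gcd.
2250 = 2 × 3^2 × 5^3
3450 = 2 × 3 × 5^2 × 23
300 = 2^2 × 3 × 5^2
4600 = 2^3 × 5^2 × 23
gcd(2250, 3450, 300, 4600) = 2 × 5^2 = 50.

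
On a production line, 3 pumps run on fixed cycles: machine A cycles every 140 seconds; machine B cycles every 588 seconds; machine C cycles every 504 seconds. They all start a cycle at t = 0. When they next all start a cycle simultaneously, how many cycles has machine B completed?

30 cycles

All finish a whole number of cycles simultaneously at t = LCM of the periods.
140 = 2^2 × 5 × 7
588 = 2^2 × 3 × 7^2
504 = 2^3 × 3^2 × 7
LCM(140, 588, 504) = 2^3 × 3^2 × 5 × 7^2 = 17640.
Cycles for period 588: 17640 / 588 = 30.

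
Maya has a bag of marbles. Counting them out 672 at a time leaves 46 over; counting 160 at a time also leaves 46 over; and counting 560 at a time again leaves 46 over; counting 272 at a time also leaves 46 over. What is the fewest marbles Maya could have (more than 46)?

N − 46 must be a common multiple of 672, 160, 560, and 272.
672 = 2^5 × 3 × 7
160 = 2^5 × 5
560 = 2^4 × 5 × 7
272 = 2^4 × 17
LCM(672, 160, 560, 272) = 2^5 × 3 × 5 × 7 × 17 = 57120.
Smallest N > 46 is LCM + 46 = 57120 + 46 = 57166.

57166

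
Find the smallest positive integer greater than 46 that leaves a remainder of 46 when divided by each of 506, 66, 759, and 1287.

N − 46 must be a common multiple of 506, 66, 759, and 1287.
506 = 2 × 11 × 23
66 = 2 × 3 × 11
759 = 3 × 11 × 23
1287 = 3^2 × 11 × 13
LCM(506, 66, 759, 1287) = 2 × 3^2 × 11 × 13 × 23 = 59202.
Smallest N > 46 is LCM + 46 = 59202 + 46 = 59248.

59248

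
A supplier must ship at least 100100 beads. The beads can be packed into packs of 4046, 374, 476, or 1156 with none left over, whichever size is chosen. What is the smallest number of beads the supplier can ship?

The number of beads must be a common multiple of 4046, 374, 476, and 1156, so a multiple of their LCM.
4046 = 2 × 7 × 17^2
374 = 2 × 11 × 17
476 = 2^2 × 7 × 17
1156 = 2^2 × 17^2
LCM(4046, 374, 476, 1156) = 2^2 × 7 × 11 × 17^2 = 89012.
Smallest multiple of 89012 that is ≥ 100100: ⌈100100/89012⌉ × 89012 = 2 × 89012 = 178024.

178024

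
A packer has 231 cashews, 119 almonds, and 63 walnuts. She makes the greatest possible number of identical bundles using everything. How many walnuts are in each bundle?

9

Number of bundles = gcd(231, 119, 63).
231 = 3 × 7 × 11
119 = 7 × 17
63 = 3^2 × 7
gcd(231, 119, 63) = 7.
walnuts per bundle = 63 / 7 = 9.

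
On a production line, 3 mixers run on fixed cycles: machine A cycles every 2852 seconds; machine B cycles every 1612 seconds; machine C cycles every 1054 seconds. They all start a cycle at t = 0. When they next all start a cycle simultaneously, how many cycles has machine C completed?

All finish a whole number of cycles simultaneously at t = LCM of the periods.
2852 = 2^2 × 23 × 31
1612 = 2^2 × 13 × 31
1054 = 2 × 17 × 31
LCM(2852, 1612, 1054) = 2^2 × 13 × 17 × 23 × 31 = 630292.
Cycles for period 1054: 630292 / 1054 = 598.

598 cycles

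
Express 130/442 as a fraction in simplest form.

5/17

130 = 2 × 5 × 13
442 = 2 × 13 × 17
gcd(130, 442) = 2 × 13 = 26.
Divide numerator and denominator by 26: 130/442 = 5/17.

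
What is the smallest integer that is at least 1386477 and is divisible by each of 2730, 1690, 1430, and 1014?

1561560

The integer must be a common multiple of 2730, 1690, 1430, and 1014, so a multiple of their LCM.
2730 = 2 × 3 × 5 × 7 × 13
1690 = 2 × 5 × 13^2
1430 = 2 × 5 × 11 × 13
1014 = 2 × 3 × 13^2
LCM(2730, 1690, 1430, 1014) = 2 × 3 × 5 × 7 × 11 × 13^2 = 390390.
Smallest multiple of 390390 that is ≥ 1386477: ⌈1386477/390390⌉ × 390390 = 4 × 390390 = 1561560.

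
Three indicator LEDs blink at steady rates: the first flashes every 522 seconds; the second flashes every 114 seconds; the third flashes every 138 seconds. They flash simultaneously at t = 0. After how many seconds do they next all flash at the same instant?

228114 seconds

They coincide at every common multiple of the periods; the first is the LCM.
522 = 2 × 3^2 × 29
114 = 2 × 3 × 19
138 = 2 × 3 × 23
LCM(522, 114, 138) = 2 × 3^2 × 19 × 23 × 29 = 228114.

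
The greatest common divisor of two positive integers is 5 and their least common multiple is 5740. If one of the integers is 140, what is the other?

For two integers, gcd × lcm = product, so the other is (5 × 5740) / 140 = 28700 / 140 = 205.

205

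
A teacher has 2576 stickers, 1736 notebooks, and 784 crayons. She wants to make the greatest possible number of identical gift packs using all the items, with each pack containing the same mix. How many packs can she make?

56 packs

The pack count must divide each quantity, so the greatest is gcd(2576, 1736, 784).
2576 = 2^4 × 7 × 23
1736 = 2^3 × 7 × 31
784 = 2^4 × 7^2
gcd(2576, 1736, 784) = 2^3 × 7 = 56.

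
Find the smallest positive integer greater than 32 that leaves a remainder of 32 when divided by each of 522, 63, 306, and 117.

N − 32 must be a common multiple of 522, 63, 306, and 117.
522 = 2 × 3^2 × 29
63 = 3^2 × 7
306 = 2 × 3^2 × 17
117 = 3^2 × 13
LCM(522, 63, 306, 117) = 2 × 3^2 × 7 × 13 × 17 × 29 = 807534.
Smallest N > 32 is LCM + 32 = 807534 + 32 = 807566.

807566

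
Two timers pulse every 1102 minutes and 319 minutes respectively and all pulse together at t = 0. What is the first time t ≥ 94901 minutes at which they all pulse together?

96976 minutes

Joint pulses occur at multiples of LCM(1102, 319).
1102 = 2 × 19 × 29
319 = 11 × 29
LCM(1102, 319) = 2 × 11 × 19 × 29 = 12122.
Smallest multiple of 12122 that is ≥ 94901: ⌈94901/12122⌉ × 12122 = 8 × 12122 = 96976.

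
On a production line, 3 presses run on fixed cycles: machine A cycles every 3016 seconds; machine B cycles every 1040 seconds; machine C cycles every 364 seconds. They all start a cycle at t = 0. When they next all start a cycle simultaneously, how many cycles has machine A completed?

70 cycles

They are all back at their starting positions together after one LCM of the periods.
3016 = 2^3 × 13 × 29
1040 = 2^4 × 5 × 13
364 = 2^2 × 7 × 13
LCM(3016, 1040, 364) = 2^4 × 5 × 7 × 13 × 29 = 211120.
Cycles for period 3016: 211120 / 3016 = 70.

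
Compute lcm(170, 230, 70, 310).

848470

170 = 2 × 5 × 17
230 = 2 × 5 × 23
70 = 2 × 5 × 7
310 = 2 × 5 × 31
LCM(170, 230, 70, 310) = 2 × 5 × 7 × 17 × 23 × 31 = 848470.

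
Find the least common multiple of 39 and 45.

585

39 = 3 × 13
45 = 3^2 × 5
LCM(39, 45) = 3^2 × 5 × 13 = 585.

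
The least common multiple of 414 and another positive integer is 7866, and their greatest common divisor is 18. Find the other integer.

gcd × lcm = product of the two integers, so the other integer is (18 × 7866) / 414 = 342.

342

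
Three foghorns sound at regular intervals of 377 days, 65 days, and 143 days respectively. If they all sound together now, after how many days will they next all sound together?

20735 days

We need the least common multiple of the intervals.
377 = 13 × 29
65 = 5 × 13
143 = 11 × 13
LCM(377, 65, 143) = 5 × 11 × 13 × 29 = 20735.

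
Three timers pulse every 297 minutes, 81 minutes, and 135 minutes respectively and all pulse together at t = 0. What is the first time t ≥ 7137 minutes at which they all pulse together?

8910 minutes

Joint pulses occur at multiples of LCM(297, 81, 135).
297 = 3^3 × 11
81 = 3^4
135 = 3^3 × 5
LCM(297, 81, 135) = 3^4 × 5 × 11 = 4455.
Smallest multiple of 4455 that is ≥ 7137: ⌈7137/4455⌉ × 4455 = 2 × 4455 = 8910.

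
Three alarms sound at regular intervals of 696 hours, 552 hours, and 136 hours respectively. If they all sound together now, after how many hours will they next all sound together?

The first simultaneous occurrence is after LCM of the individual periods.
696 = 2^3 × 3 × 29
552 = 2^3 × 3 × 23
136 = 2^3 × 17
LCM(696, 552, 136) = 2^3 × 3 × 17 × 23 × 29 = 272136.

272136 hours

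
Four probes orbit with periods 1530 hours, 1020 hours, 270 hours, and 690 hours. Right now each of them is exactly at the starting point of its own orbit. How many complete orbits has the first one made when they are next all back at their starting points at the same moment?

138 orbits

The first common completion time is the LCM of the periods.
1530 = 2 × 3^2 × 5 × 17
1020 = 2^2 × 3 × 5 × 17
270 = 2 × 3^3 × 5
690 = 2 × 3 × 5 × 23
LCM(1530, 1020, 270, 690) = 2^2 × 3^3 × 5 × 17 × 23 = 211140.
Orbits for period 1530: 211140 / 1530 = 138.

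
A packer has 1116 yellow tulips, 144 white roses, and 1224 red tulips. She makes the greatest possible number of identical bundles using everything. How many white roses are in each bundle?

Number of bundles = gcd(1116, 144, 1224).
1116 = 2^2 × 3^2 × 31
144 = 2^4 × 3^2
1224 = 2^3 × 3^2 × 17
gcd(1116, 144, 1224) = 2^2 × 3^2 = 36.
white roses per bundle = 144 / 36 = 4.

4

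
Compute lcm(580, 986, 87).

29580

580 = 2^2 × 5 × 29
986 = 2 × 17 × 29
87 = 3 × 29
LCM(580, 986, 87) = 2^2 × 3 × 5 × 17 × 29 = 29580.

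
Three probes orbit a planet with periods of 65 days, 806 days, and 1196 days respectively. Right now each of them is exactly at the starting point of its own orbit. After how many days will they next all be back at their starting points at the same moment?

185380 days

We need the least common multiple of the intervals.
65 = 5 × 13
806 = 2 × 13 × 31
1196 = 2^2 × 13 × 23
LCM(65, 806, 1196) = 2^2 × 5 × 13 × 23 × 31 = 185380.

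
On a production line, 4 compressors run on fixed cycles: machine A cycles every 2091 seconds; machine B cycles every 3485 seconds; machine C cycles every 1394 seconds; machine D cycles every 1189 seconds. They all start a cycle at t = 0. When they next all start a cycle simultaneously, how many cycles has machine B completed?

174 cycles

The first common completion time is the LCM of the periods.
2091 = 3 × 17 × 41
3485 = 5 × 17 × 41
1394 = 2 × 17 × 41
1189 = 29 × 41
LCM(2091, 3485, 1394, 1189) = 2 × 3 × 5 × 17 × 29 × 41 = 606390.
Cycles for period 3485: 606390 / 3485 = 174.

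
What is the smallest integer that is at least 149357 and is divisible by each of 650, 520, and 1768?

176800

The integer must be a common multiple of 650, 520, and 1768, so a multiple of their LCM.
650 = 2 × 5^2 × 13
520 = 2^3 × 5 × 13
1768 = 2^3 × 13 × 17
LCM(650, 520, 1768) = 2^3 × 5^2 × 13 × 17 = 44200.
Smallest multiple of 44200 that is ≥ 149357: ⌈149357/44200⌉ × 44200 = 4 × 44200 = 176800.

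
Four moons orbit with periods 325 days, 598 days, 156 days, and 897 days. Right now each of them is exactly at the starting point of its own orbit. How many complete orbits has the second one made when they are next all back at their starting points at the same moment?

150 orbits

All finish a whole number of cycles simultaneously at t = LCM of the periods.
325 = 5^2 × 13
598 = 2 × 13 × 23
156 = 2^2 × 3 × 13
897 = 3 × 13 × 23
LCM(325, 598, 156, 897) = 2^2 × 3 × 5^2 × 13 × 23 = 89700.
Orbits for period 598: 89700 / 598 = 150.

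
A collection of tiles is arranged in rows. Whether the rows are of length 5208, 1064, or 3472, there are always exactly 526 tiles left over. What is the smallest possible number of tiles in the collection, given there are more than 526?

N − 526 must be a common multiple of 5208, 1064, and 3472.
5208 = 2^3 × 3 × 7 × 31
1064 = 2^3 × 7 × 19
3472 = 2^4 × 7 × 31
LCM(5208, 1064, 3472) = 2^4 × 3 × 7 × 19 × 31 = 197904.
Smallest N > 526 is LCM + 526 = 197904 + 526 = 198430.

198430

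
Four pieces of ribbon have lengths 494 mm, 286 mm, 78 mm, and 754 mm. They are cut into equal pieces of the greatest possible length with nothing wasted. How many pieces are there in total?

Piece length = gcd(494, 286, 78, 754).
494 = 2 × 13 × 19
286 = 2 × 11 × 13
78 = 2 × 3 × 13
754 = 2 × 13 × 29
gcd(494, 286, 78, 754) = 2 × 13 = 26.
Total pieces = 494/26 + 286/26 + 78/26 + 754/26 = 19 + 11 + 3 + 29 = 62.

62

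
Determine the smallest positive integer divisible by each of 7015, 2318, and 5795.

7015 = 5 × 23 × 61
2318 = 2 × 19 × 61
5795 = 5 × 19 × 61
LCM(7015, 2318, 5795) = 2 × 5 × 19 × 23 × 61 = 266570.

266570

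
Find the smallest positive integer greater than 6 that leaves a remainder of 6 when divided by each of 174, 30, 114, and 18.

N − 6 must be a common multiple of 174, 30, 114, and 18.
174 = 2 × 3 × 29
30 = 2 × 3 × 5
114 = 2 × 3 × 19
18 = 2 × 3^2
LCM(174, 30, 114, 18) = 2 × 3^2 × 5 × 19 × 29 = 49590.
Smallest N > 6 is LCM + 6 = 49590 + 6 = 49596.

49596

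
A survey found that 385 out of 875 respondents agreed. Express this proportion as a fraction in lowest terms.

385 = 5 × 7 × 11
875 = 5^3 × 7
gcd(385, 875) = 5 × 7 = 35.
Divide numerator and denominator by 35: 385/875 = 11/25.

11/25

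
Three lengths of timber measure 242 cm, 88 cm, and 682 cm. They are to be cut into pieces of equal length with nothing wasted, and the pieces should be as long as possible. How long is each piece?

The greatest length dividing all of 242, 88, and 682 is their gcd.
242 = 2 × 11^2
88 = 2^3 × 11
682 = 2 × 11 × 31
gcd(242, 88, 682) = 2 × 11 = 22.

22 cm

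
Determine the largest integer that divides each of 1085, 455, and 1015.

35

1085 = 5 × 7 × 31
455 = 5 × 7 × 13
1015 = 5 × 7 × 29
gcd(1085, 455, 1015) = 5 × 7 = 35.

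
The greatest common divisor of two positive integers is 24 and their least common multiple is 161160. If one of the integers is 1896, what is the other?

For two integers, gcd × lcm = product, so the other is (24 × 161160) / 1896 = 3867840 / 1896 = 2040.

2040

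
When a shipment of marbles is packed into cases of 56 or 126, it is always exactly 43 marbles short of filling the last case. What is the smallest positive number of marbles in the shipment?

Being 43 short of a full case of size k means N ≡ −43 (mod k), i.e. N + 43 is a multiple of each size.
56 = 2^3 × 7
126 = 2 × 3^2 × 7
LCM(56, 126) = 2^3 × 3^2 × 7 = 504.
Smallest positive N is 504 − 43 = 461.

461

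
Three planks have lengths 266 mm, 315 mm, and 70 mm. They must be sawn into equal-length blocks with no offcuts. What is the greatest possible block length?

7 mm

This is the greatest common divisor of 266, 315, and 70.
266 = 2 × 7 × 19
315 = 3^2 × 5 × 7
70 = 2 × 5 × 7
gcd(266, 315, 70) = 7.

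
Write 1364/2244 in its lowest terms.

31/51

1364 = 2^2 × 11 × 31
2244 = 2^2 × 3 × 11 × 17
gcd(1364, 2244) = 2^2 × 11 = 44.
Divide numerator and denominator by 44: 1364/2244 = 31/51.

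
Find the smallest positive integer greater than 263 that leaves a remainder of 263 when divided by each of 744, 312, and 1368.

N − 263 must be a common multiple of 744, 312, and 1368.
744 = 2^3 × 3 × 31
312 = 2^3 × 3 × 13
1368 = 2^3 × 3^2 × 19
LCM(744, 312, 1368) = 2^3 × 3^2 × 13 × 19 × 31 = 551304.
Smallest N > 263 is LCM + 263 = 551304 + 263 = 551567.

551567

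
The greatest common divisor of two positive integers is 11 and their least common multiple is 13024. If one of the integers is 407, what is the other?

For two integers, gcd × lcm = product, so the other is (11 × 13024) / 407 = 143264 / 407 = 352.

352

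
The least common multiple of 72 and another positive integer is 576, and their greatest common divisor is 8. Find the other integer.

64

gcd × lcm = product of the two integers, so the other integer is (8 × 576) / 72 = 64.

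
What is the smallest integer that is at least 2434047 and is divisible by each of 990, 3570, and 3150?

The integer must be a common multiple of 990, 3570, and 3150, so a multiple of their LCM.
990 = 2 × 3^2 × 5 × 11
3570 = 2 × 3 × 5 × 7 × 17
3150 = 2 × 3^2 × 5^2 × 7
LCM(990, 3570, 3150) = 2 × 3^2 × 5^2 × 7 × 11 × 17 = 589050.
Smallest multiple of 589050 that is ≥ 2434047: ⌈2434047/589050⌉ × 589050 = 5 × 589050 = 2945250.

2945250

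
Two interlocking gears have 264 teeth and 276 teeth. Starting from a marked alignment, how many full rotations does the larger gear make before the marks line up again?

They are all back at their starting positions together after one LCM of the periods.
264 = 2^3 × 3 × 11
276 = 2^2 × 3 × 23
LCM(264, 276) = 2^3 × 3 × 11 × 23 = 6072.
Rotations for period 276: 6072 / 276 = 22.

22 rotations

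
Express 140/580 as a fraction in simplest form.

7/29

140 = 2^2 × 5 × 7
580 = 2^2 × 5 × 29
gcd(140, 580) = 2^2 × 5 = 20.
Divide numerator and denominator by 20: 140/580 = 7/29.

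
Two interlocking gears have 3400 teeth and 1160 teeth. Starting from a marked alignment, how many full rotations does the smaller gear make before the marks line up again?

They are all back at their starting positions together after one LCM of the periods.
3400 = 2^3 × 5^2 × 17
1160 = 2^3 × 5 × 29
LCM(3400, 1160) = 2^3 × 5^2 × 17 × 29 = 98600.
Rotations for period 1160: 98600 / 1160 = 85.

85 rotations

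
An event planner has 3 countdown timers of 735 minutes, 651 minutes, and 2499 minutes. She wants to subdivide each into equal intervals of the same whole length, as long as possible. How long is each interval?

The interval must divide each timer length; the longest such is the gcd.
735 = 3 × 5 × 7^2
651 = 3 × 7 × 31
2499 = 3 × 7^2 × 17
gcd(735, 651, 2499) = 3 × 7 = 21.

21 minutes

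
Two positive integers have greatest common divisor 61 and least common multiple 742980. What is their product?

45321780

For any two positive integers, gcd × lcm = product = 61 × 742980 = 45321780.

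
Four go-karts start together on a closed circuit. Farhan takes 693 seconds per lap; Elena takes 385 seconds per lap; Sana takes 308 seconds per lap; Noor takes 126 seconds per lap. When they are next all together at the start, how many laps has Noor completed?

The first common completion time is the LCM of the periods.
693 = 3^2 × 7 × 11
385 = 5 × 7 × 11
308 = 2^2 × 7 × 11
126 = 2 × 3^2 × 7
LCM(693, 385, 308, 126) = 2^2 × 3^2 × 5 × 7 × 11 = 13860.
Laps for period 126: 13860 / 126 = 110.

110 laps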